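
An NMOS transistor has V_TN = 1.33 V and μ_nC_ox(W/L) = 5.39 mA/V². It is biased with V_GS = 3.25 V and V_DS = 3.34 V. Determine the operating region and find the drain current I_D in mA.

Saturation; I_D = 9.93 mA

V_ov = V_GS − V_TN = 3.25 − 1.33 = 1.92 V.
Since V_DS = 3.34 V ≥ V_ov = 1.92 V, the device is in saturation.
I_D = ½ k_n V_ov² = 0.5 × 5.39 × 1.92² = 9.93 mA.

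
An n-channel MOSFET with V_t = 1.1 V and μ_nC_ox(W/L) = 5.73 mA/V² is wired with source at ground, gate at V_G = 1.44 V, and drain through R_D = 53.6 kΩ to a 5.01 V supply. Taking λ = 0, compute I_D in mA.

I_D = 0.0925 mA

V_GS = V_G = 1.44 V, so V_ov = 1.44 − 1.1 = 0.34 V.
Assume saturation: I_D = ½ k_n V_ov² = 0.5 × 5.73 × 0.34² = 0.331 mA, giving V_DS = V_DD − I_D R_D = 5.01 − 0.331 × 53.6 = -12.7 V.
But -12.7 V < V_ov = 0.34 V, so the device is actually in triode.
In triode I_D = k_n[V_ov V_DS − ½ V_DS²] and I_D = (V_DD − V_DS)/R_D. Equating: 154 V_DS² − 105.4 V_DS + 5.01 = 0, giving V_DS = 0.0514 V (the root below V_ov).
I_D = (5.01 − 0.0514) / 53.6 = 0.0925 mA.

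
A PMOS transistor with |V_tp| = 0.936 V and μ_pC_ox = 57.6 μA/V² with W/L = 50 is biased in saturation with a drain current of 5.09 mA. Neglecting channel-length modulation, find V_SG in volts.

V_SG = 2.82 V

k_p = μ_pC_ox · (W/L) = 2.88 mA/V².
In saturation I_D = ½ k_p (V_SG − |V_tp|)², so V_SG − |V_tp| = √(2 I_D / k_p) = √(2 × 5.09 / 2.88) = 1.88 V.
V_SG = 0.936 + 1.88 = 2.82 V.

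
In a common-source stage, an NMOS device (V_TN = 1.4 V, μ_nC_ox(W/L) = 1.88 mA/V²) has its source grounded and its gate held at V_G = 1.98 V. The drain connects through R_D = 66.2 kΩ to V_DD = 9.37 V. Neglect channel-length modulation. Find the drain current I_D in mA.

V_GS = V_G = 1.98 V, so V_ov = 1.98 − 1.4 = 0.58 V.
Assume saturation: I_D = ½ k_n V_ov² = 0.5 × 1.88 × 0.58² = 0.316 mA, giving V_DS = V_DD − I_D R_D = 9.37 − 0.316 × 66.2 = -11.6 V.
But -11.6 V < V_ov = 0.58 V, so the device is actually in triode.
In triode I_D = k_n[V_ov V_DS − ½ V_DS²] and I_D = (V_DD − V_DS)/R_D. Equating: 62.2 V_DS² − 73.18 V_DS + 9.37 = 0, giving V_DS = 0.146 V (the root below V_ov).
I_D = (9.37 − 0.146) / 66.2 = 0.139 mA.

I_D = 0.139 mA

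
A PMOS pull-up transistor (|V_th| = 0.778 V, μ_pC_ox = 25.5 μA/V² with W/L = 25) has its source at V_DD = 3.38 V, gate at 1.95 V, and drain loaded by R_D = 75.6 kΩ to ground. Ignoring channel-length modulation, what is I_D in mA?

I_D = 0.0432 mA

V_SG = V_DD − V_G = 3.38 − 1.95 = 1.43 V, so V_ov = 1.43 − 0.778 = 0.652 V.
k_p = μ_pC_ox · (W/L) = 0.6375 mA/V².
Assume saturation: I_D = ½ k_p V_ov² = 0.5 × 0.6375 × 0.652² = 0.136 mA, giving V_SD = V_DD − I_D R_D = 3.38 − 0.136 × 75.6 = -6.86 V.
But -6.86 V < V_ov = 0.652 V, so the device is actually in triode.
In triode I_D = k_p[V_ov V_SD − ½ V_SD²] and I_D = (V_DD − V_SD)/R_D. Equating: 24.1 V_SD² − 32.42 V_SD + 3.38 = 0, giving V_SD = 0.114 V (the root below V_ov).
I_D = (3.38 − 0.114) / 75.6 = 0.0432 mA.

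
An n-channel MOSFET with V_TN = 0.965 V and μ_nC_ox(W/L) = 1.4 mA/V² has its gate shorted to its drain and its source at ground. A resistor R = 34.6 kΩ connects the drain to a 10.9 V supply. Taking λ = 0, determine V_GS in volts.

V_GS = 1.59 V

With gate tied to drain, V_GS = V_DS ≥ V_GS − V_TN, so the device is in saturation.
KCL at the drain: ½ k_n (V_GS − V_TN)² = (V_DD − V_GS)/R.
Let x = V_GS − 0.965. Then 24.2 x² + x − 9.935 = 0, giving x = 0.62 V (positive root), so V_GS = 1.59 V.
I_D = (V_DD − V_GS)/R = (10.9 − 1.59) / 34.6 = 0.269 mA.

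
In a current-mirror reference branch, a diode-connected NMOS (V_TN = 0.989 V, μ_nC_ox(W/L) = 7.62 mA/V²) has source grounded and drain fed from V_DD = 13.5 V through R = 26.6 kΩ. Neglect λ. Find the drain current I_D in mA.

With gate tied to drain, V_GS = V_DS ≥ V_GS − V_TN, so the device is in saturation.
KCL at the drain: ½ k_n (V_GS − V_TN)² = (V_DD − V_GS)/R.
Let x = V_GS − 0.989. Then 101 x² + x − 12.51 = 0, giving x = 0.346 V (positive root), so V_GS = 1.34 V.
I_D = (V_DD − V_GS)/R = (13.5 − 1.34) / 26.6 = 0.457 mA.

I_D = 0.457 mA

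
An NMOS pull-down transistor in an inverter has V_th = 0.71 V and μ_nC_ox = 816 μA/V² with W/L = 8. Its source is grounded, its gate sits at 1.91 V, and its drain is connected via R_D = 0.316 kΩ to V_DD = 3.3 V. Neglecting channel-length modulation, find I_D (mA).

V_GS = V_G = 1.91 V, so V_ov = 1.91 − 0.71 = 1.2 V.
k_n = μ_nC_ox · (W/L) = 6.528 mA/V².
Assume saturation: I_D = ½ k_n V_ov² = 0.5 × 6.528 × 1.2² = 4.7 mA, giving V_DS = V_DD − I_D R_D = 3.3 − 4.7 × 0.316 = 1.81 V.
V_DS = 1.81 V ≥ V_ov = 1.2 V, confirming saturation.

I_D = 4.70 mA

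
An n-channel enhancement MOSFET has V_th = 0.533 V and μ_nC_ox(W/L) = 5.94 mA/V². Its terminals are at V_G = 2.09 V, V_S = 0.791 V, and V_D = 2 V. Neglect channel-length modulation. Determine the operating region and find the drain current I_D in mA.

V_GS = V_G − V_S = 2.09 − 0.791 = 1.3 V; V_DS = V_D − V_S = 2 − 0.791 = 1.21 V.
V_ov = V_GS − V_th = 1.3 − 0.533 = 0.766 V.
Since V_DS = 1.21 V ≥ V_ov = 0.766 V, the device is in saturation.
I_D = ½ k_n V_ov² = 0.5 × 5.94 × 0.766² = 1.74 mA.

Saturation; I_D = 1.74 mA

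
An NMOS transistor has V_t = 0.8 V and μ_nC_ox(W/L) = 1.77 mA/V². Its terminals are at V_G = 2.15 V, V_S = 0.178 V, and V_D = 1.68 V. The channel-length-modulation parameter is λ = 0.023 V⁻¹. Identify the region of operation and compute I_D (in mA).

Saturation; I_D = 1.26 mA

V_GS = V_G − V_S = 2.15 − 0.178 = 1.97 V; V_DS = V_D − V_S = 1.68 − 0.178 = 1.5 V.
V_ov = V_GS − V_t = 1.97 − 0.8 = 1.17 V.
Since V_DS = 1.5 V ≥ V_ov = 1.17 V, the device is in saturation.
I_D = ½ k_n V_ov² (1 + λ V_DS) = 0.5 × 1.77 × 1.17² × (1 + 0.023 × 1.5) = 1.26 mA.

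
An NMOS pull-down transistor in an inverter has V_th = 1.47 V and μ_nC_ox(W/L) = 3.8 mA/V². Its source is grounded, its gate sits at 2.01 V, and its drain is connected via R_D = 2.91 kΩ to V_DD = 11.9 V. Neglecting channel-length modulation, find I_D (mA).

V_GS = V_G = 2.01 V, so V_ov = 2.01 − 1.47 = 0.54 V.
Assume saturation: I_D = ½ k_n V_ov² = 0.5 × 3.8 × 0.54² = 0.554 mA, giving V_DS = V_DD − I_D R_D = 11.9 − 0.554 × 2.91 = 10.3 V.
V_DS = 10.3 V ≥ V_ov = 0.54 V, confirming saturation.

I_D = 0.554 mA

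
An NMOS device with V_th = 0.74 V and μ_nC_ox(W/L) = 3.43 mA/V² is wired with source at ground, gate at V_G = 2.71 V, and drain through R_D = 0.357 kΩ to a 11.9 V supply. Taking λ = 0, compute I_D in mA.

I_D = 6.66 mA

V_GS = V_G = 2.71 V, so V_ov = 2.71 − 0.74 = 1.97 V.
Assume saturation: I_D = ½ k_n V_ov² = 0.5 × 3.43 × 1.97² = 6.66 mA, giving V_DS = V_DD − I_D R_D = 11.9 − 6.66 × 0.357 = 9.52 V.
V_DS = 9.52 V ≥ V_ov = 1.97 V, confirming saturation.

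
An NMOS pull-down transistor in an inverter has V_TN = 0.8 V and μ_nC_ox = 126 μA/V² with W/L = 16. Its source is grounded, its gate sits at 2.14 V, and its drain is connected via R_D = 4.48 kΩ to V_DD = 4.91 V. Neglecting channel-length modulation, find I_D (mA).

V_GS = V_G = 2.14 V, so V_ov = 2.14 − 0.8 = 1.34 V.
k_n = μ_nC_ox · (W/L) = 2.016 mA/V².
Assume saturation: I_D = ½ k_n V_ov² = 0.5 × 2.016 × 1.34² = 1.81 mA, giving V_DS = V_DD − I_D R_D = 4.91 − 1.81 × 4.48 = -3.2 V.
But -3.2 V < V_ov = 1.34 V, so the device is actually in triode.
In triode I_D = k_n[V_ov V_DS − ½ V_DS²] and I_D = (V_DD − V_DS)/R_D. Equating: 4.52 V_DS² − 13.1 V_DS + 4.91 = 0, giving V_DS = 0.442 V (the root below V_ov).
I_D = (4.91 − 0.442) / 4.48 = 0.997 mA.

I_D = 0.997 mA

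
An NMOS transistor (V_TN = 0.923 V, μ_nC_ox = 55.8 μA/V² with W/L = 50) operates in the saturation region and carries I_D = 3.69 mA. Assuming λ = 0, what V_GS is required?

k_n = μ_nC_ox · (W/L) = 2.79 mA/V².
In saturation I_D = ½ k_n (V_GS − V_TN)², so V_GS − V_TN = √(2 I_D / k_n) = √(2 × 3.69 / 2.79) = 1.63 V.
V_GS = 0.923 + 1.63 = 2.55 V.

V_GS = 2.55 V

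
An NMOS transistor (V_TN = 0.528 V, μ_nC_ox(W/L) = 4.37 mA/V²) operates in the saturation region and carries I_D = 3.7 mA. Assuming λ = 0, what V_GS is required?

V_GS = 1.83 V

In saturation I_D = ½ k_n (V_GS − V_TN)², so V_GS − V_TN = √(2 I_D / k_n) = √(2 × 3.7 / 4.37) = 1.3 V.
V_GS = 0.528 + 1.3 = 1.83 V.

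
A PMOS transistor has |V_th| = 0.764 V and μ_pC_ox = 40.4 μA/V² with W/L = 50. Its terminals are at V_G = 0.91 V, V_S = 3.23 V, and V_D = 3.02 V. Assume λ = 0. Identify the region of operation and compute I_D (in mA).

V_SG = V_S − V_G = 3.23 − 0.91 = 2.32 V; V_SD = V_S − V_D = 3.23 − 3.02 = 0.21 V.
k_p = μ_pC_ox · (W/L) = 2.02 mA/V².
V_ov = V_SG − |V_th| = 2.32 − 0.764 = 1.56 V.
Since V_SD = 0.21 V < V_ov = 1.56 V, the device is in the triode region.
I_D = k_p [V_ov · V_SD − ½ V_SD²] = 2.02 × [1.56 × 0.21 − 0.5 × 0.21²] = 0.616 mA.

Triode; I_D = 0.616 mA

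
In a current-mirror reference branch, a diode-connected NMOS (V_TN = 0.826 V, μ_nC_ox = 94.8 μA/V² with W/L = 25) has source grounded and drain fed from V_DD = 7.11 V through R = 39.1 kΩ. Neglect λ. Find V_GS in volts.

V_GS = 1.18 V

With gate tied to drain, V_GS = V_DS ≥ V_GS − V_TN, so the device is in saturation.
k_n = μ_nC_ox · (W/L) = 2.37 mA/V².
KCL at the drain: ½ k_n (V_GS − V_TN)² = (V_DD − V_GS)/R.
Let x = V_GS − 0.826. Then 46.3 x² + x − 6.284 = 0, giving x = 0.358 V (positive root), so V_GS = 1.18 V.
I_D = (V_DD − V_GS)/R = (7.11 − 1.18) / 39.1 = 0.152 mA.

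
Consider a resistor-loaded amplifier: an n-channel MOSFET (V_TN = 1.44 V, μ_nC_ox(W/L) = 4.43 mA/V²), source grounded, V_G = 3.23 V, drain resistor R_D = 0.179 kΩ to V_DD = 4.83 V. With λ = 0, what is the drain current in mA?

V_GS = V_G = 3.23 V, so V_ov = 3.23 − 1.44 = 1.79 V.
Assume saturation: I_D = ½ k_n V_ov² = 0.5 × 4.43 × 1.79² = 7.1 mA, giving V_DS = V_DD − I_D R_D = 4.83 − 7.1 × 0.179 = 3.56 V.
V_DS = 3.56 V ≥ V_ov = 1.79 V, confirming saturation.

I_D = 7.10 mA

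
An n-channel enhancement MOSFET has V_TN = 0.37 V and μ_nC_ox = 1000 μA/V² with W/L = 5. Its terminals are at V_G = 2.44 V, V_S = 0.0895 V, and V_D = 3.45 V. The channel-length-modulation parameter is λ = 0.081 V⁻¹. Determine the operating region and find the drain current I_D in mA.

V_GS = V_G − V_S = 2.44 − 0.0895 = 2.35 V; V_DS = V_D − V_S = 3.45 − 0.0895 = 3.36 V.
k_n = μ_nC_ox · (W/L) = 5 mA/V².
V_ov = V_GS − V_TN = 2.35 − 0.37 = 1.98 V.
Since V_DS = 3.36 V ≥ V_ov = 1.98 V, the device is in saturation.
I_D = ½ k_n V_ov² (1 + λ V_DS) = 0.5 × 5 × 1.98² × (1 + 0.081 × 3.36) = 12.5 mA.

Saturation; I_D = 12.5 mA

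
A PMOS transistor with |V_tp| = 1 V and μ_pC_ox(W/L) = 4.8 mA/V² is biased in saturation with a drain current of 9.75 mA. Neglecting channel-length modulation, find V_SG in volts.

V_SG = 3.02 V

In saturation I_D = ½ k_p (V_SG − |V_tp|)², so V_SG − |V_tp| = √(2 I_D / k_p) = √(2 × 9.75 / 4.8) = 2.02 V.
V_SG = 1 + 2.02 = 3.02 V.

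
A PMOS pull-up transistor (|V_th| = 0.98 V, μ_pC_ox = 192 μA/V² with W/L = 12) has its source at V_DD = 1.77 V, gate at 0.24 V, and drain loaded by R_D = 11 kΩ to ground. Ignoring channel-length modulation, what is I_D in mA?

I_D = 0.149 mA

V_SG = V_DD − V_G = 1.77 − 0.24 = 1.53 V, so V_ov = 1.53 − 0.98 = 0.55 V.
k_p = μ_pC_ox · (W/L) = 2.304 mA/V².
Assume saturation: I_D = ½ k_p V_ov² = 0.5 × 2.304 × 0.55² = 0.348 mA, giving V_SD = V_DD − I_D R_D = 1.77 − 0.348 × 11 = -2.06 V.
But -2.06 V < V_ov = 0.55 V, so the device is actually in triode.
In triode I_D = k_p[V_ov V_SD − ½ V_SD²] and I_D = (V_DD − V_SD)/R_D. Equating: 12.7 V_SD² − 14.94 V_SD + 1.77 = 0, giving V_SD = 0.134 V (the root below V_ov).
I_D = (1.77 − 0.134) / 11 = 0.149 mA.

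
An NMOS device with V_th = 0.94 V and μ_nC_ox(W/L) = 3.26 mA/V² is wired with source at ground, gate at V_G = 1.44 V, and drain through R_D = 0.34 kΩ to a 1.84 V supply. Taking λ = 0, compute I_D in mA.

I_D = 0.407 mA

V_GS = V_G = 1.44 V, so V_ov = 1.44 − 0.94 = 0.5 V.
Assume saturation: I_D = ½ k_n V_ov² = 0.5 × 3.26 × 0.5² = 0.407 mA, giving V_DS = V_DD − I_D R_D = 1.84 − 0.407 × 0.34 = 1.7 V.
V_DS = 1.7 V ≥ V_ov = 0.5 V, confirming saturation.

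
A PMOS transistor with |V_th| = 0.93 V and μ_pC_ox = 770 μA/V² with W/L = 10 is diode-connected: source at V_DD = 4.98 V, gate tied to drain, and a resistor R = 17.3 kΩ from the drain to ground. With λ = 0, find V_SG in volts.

V_SG = 1.17 V

With gate tied to drain, V_SG = V_SD ≥ V_SG − |V_th|, so the device is in saturation.
k_p = μ_pC_ox · (W/L) = 7.7 mA/V².
KCL at the drain: ½ k_p (V_SG − |V_th|)² = (V_DD − V_SG)/R.
Let x = V_SG − 0.93. Then 66.6 x² + x − 4.05 = 0, giving x = 0.239 V (positive root), so V_SG = 1.17 V.
I_D = (V_DD − V_SG)/R = (4.98 − 1.17) / 17.3 = 0.22 mA.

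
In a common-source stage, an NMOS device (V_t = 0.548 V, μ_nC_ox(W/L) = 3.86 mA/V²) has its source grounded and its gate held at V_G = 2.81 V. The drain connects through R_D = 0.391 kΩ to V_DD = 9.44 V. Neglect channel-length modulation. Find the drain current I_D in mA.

I_D = 9.88 mA

V_GS = V_G = 2.81 V, so V_ov = 2.81 − 0.548 = 2.26 V.
Assume saturation: I_D = ½ k_n V_ov² = 0.5 × 3.86 × 2.26² = 9.88 mA, giving V_DS = V_DD − I_D R_D = 9.44 − 9.88 × 0.391 = 5.58 V.
V_DS = 5.58 V ≥ V_ov = 2.26 V, confirming saturation.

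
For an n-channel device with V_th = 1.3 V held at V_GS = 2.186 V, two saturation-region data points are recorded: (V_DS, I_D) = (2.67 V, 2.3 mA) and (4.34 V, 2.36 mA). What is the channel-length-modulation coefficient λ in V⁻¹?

With V_GS fixed, I_D ∝ (1 + λ V_DS) in saturation, so I_D2/I_D1 = (1 + λ V_DS2)/(1 + λ V_DS1).
2.36/2.3 = 1.026 = (1 + 4.34 λ)/(1 + 2.67 λ).
Solving: λ (I_D1 V_DS2 − I_D2 V_DS1) = I_D2 − I_D1, so λ = (2.36 − 2.3) / (2.3 × 4.34 − 2.36 × 2.67) = 0.06 / 3.68 = 0.0163 V⁻¹.

λ = 0.0163 V⁻¹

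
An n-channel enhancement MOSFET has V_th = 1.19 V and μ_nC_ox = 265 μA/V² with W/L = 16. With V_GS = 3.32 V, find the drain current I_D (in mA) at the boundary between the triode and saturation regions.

At the boundary V_DS = V_ov = V_GS − V_th = 3.32 − 1.19 = 2.13 V.
k_n = μ_nC_ox · (W/L) = 4.24 mA/V².
I_D = ½ k_n V_ov² = 0.5 × 4.24 × 2.13² = 9.62 mA.

I_D = 9.62 mA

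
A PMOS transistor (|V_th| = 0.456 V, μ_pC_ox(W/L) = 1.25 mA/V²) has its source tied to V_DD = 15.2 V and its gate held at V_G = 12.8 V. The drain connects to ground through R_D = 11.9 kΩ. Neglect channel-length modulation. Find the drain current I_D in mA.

I_D = 1.23 mA

V_SG = V_DD − V_G = 15.2 − 12.8 = 2.4 V, so V_ov = 2.4 − 0.456 = 1.94 V.
Assume saturation: I_D = ½ k_p V_ov² = 0.5 × 1.25 × 1.94² = 2.36 mA, giving V_SD = V_DD − I_D R_D = 15.2 − 2.36 × 11.9 = -12.9 V.
But -12.9 V < V_ov = 1.94 V, so the device is actually in triode.
In triode I_D = k_p[V_ov V_SD − ½ V_SD²] and I_D = (V_DD − V_SD)/R_D. Equating: 7.44 V_SD² − 29.92 V_SD + 15.2 = 0, giving V_SD = 0.597 V (the root below V_ov).
I_D = (15.2 − 0.597) / 11.9 = 1.23 mA.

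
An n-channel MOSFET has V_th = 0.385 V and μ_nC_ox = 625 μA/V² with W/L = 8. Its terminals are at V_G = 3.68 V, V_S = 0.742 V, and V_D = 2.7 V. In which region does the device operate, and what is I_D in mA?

V_GS = V_G − V_S = 3.68 − 0.742 = 2.94 V; V_DS = V_D − V_S = 2.7 − 0.742 = 1.96 V.
k_n = μ_nC_ox · (W/L) = 5 mA/V².
V_ov = V_GS − V_th = 2.94 − 0.385 = 2.55 V.
Since V_DS = 1.96 V < V_ov = 2.55 V, the device is in the triode region.
I_D = k_n [V_ov · V_DS − ½ V_DS²] = 5 × [2.55 × 1.96 − 0.5 × 1.96²] = 15.4 mA.

Triode; I_D = 15.4 mA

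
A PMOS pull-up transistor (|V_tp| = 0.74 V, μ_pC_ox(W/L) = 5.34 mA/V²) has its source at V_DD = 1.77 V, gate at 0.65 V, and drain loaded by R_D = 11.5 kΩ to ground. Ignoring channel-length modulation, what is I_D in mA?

I_D = 0.147 mA

V_SG = V_DD − V_G = 1.77 − 0.65 = 1.12 V, so V_ov = 1.12 − 0.74 = 0.38 V.
Assume saturation: I_D = ½ k_p V_ov² = 0.5 × 5.34 × 0.38² = 0.386 mA, giving V_SD = V_DD − I_D R_D = 1.77 − 0.386 × 11.5 = -2.66 V.
But -2.66 V < V_ov = 0.38 V, so the device is actually in triode.
In triode I_D = k_p[V_ov V_SD − ½ V_SD²] and I_D = (V_DD − V_SD)/R_D. Equating: 30.7 V_SD² − 24.34 V_SD + 1.77 = 0, giving V_SD = 0.081 V (the root below V_ov).
I_D = (1.77 − 0.081) / 11.5 = 0.147 mA.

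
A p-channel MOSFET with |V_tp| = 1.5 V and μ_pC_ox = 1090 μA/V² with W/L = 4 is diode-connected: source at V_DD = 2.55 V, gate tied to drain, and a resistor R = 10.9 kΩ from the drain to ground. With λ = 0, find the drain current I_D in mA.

I_D = 0.0789 mA

With gate tied to drain, V_SG = V_SD ≥ V_SG − |V_tp|, so the device is in saturation.
k_p = μ_pC_ox · (W/L) = 4.36 mA/V².
KCL at the drain: ½ k_p (V_SG − |V_tp|)² = (V_DD − V_SG)/R.
Let x = V_SG − 1.5. Then 23.8 x² + x − 1.05 = 0, giving x = 0.19 V (positive root), so V_SG = 1.69 V.
I_D = (V_DD − V_SG)/R = (2.55 − 1.69) / 10.9 = 0.0789 mA.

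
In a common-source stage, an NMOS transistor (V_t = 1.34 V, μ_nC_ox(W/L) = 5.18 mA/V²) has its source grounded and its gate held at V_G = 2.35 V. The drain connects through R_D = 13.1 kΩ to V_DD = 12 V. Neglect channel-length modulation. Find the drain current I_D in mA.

V_GS = V_G = 2.35 V, so V_ov = 2.35 − 1.34 = 1.01 V.
Assume saturation: I_D = ½ k_n V_ov² = 0.5 × 5.18 × 1.01² = 2.64 mA, giving V_DS = V_DD − I_D R_D = 12 − 2.64 × 13.1 = -22.6 V.
But -22.6 V < V_ov = 1.01 V, so the device is actually in triode.
In triode I_D = k_n[V_ov V_DS − ½ V_DS²] and I_D = (V_DD − V_DS)/R_D. Equating: 33.9 V_DS² − 69.54 V_DS + 12 = 0, giving V_DS = 0.19 V (the root below V_ov).
I_D = (12 − 0.19) / 13.1 = 0.902 mA.

I_D = 0.902 mA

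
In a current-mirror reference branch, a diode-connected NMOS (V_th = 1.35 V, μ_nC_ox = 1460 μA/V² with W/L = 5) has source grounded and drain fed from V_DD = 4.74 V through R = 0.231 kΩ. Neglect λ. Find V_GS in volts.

With gate tied to drain, V_GS = V_DS ≥ V_GS − V_th, so the device is in saturation.
k_n = μ_nC_ox · (W/L) = 7.3 mA/V².
KCL at the drain: ½ k_n (V_GS − V_th)² = (V_DD − V_GS)/R.
Let x = V_GS − 1.35. Then 0.843 x² + x − 3.39 = 0, giving x = 1.5 V (positive root), so V_GS = 2.85 V.
I_D = (V_DD − V_GS)/R = (4.74 − 2.85) / 0.231 = 8.19 mA.

V_GS = 2.85 V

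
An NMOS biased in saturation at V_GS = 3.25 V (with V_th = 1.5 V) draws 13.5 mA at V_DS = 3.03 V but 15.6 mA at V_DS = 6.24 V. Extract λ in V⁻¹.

With V_GS fixed, I_D ∝ (1 + λ V_DS) in saturation, so I_D2/I_D1 = (1 + λ V_DS2)/(1 + λ V_DS1).
15.6/13.5 = 1.156 = (1 + 6.24 λ)/(1 + 3.03 λ).
Solving: λ (I_D1 V_DS2 − I_D2 V_DS1) = I_D2 − I_D1, so λ = (15.6 − 13.5) / (13.5 × 6.24 − 15.6 × 3.03) = 2.1 / 37 = 0.0568 V⁻¹.

λ = 0.0568 V⁻¹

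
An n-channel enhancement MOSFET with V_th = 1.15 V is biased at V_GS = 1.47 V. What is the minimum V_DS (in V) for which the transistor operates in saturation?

The boundary between triode and saturation is V_DS = V_GS − V_th = V_ov.
V_ov = 1.47 − 1.15 = 0.32 V.

V_DS,sat = 0.320 V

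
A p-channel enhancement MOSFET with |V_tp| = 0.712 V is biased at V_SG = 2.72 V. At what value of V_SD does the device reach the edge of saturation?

The boundary between triode and saturation is V_SD = V_SG − |V_tp| = V_ov.
V_ov = 2.72 − 0.712 = 2.01 V.

V_SD,sat = 2.01 V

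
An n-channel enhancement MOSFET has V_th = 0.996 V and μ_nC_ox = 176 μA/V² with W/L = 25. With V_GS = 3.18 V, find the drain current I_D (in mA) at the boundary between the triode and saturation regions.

I_D = 10.5 mA

At the boundary V_DS = V_ov = V_GS − V_th = 3.18 − 0.996 = 2.18 V.
k_n = μ_nC_ox · (W/L) = 4.4 mA/V².
I_D = ½ k_n V_ov² = 0.5 × 4.4 × 2.18² = 10.5 mA.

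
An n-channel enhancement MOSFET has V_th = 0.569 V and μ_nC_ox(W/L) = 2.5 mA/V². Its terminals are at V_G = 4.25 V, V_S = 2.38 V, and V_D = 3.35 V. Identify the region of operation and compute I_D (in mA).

V_GS = V_G − V_S = 4.25 − 2.38 = 1.87 V; V_DS = V_D − V_S = 3.35 − 2.38 = 0.97 V.
V_ov = V_GS − V_th = 1.87 − 0.569 = 1.3 V.
Since V_DS = 0.97 V < V_ov = 1.3 V, the device is in the triode region.
I_D = k_n [V_ov · V_DS − ½ V_DS²] = 2.5 × [1.3 × 0.97 − 0.5 × 0.97²] = 1.98 mA.

Triode; I_D = 1.98 mA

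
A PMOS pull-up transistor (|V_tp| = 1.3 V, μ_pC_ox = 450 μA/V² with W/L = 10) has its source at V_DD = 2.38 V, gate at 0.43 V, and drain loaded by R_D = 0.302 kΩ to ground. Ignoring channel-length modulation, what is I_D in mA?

I_D = 0.951 mA

V_SG = V_DD − V_G = 2.38 − 0.43 = 1.95 V, so V_ov = 1.95 − 1.3 = 0.65 V.
k_p = μ_pC_ox · (W/L) = 4.5 mA/V².
Assume saturation: I_D = ½ k_p V_ov² = 0.5 × 4.5 × 0.65² = 0.951 mA, giving V_SD = V_DD − I_D R_D = 2.38 − 0.951 × 0.302 = 2.09 V.
V_SD = 2.09 V ≥ V_ov = 0.65 V, confirming saturation.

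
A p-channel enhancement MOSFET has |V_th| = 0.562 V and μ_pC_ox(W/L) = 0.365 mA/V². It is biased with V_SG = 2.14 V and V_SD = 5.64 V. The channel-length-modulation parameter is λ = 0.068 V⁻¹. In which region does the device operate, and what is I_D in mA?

Saturation; I_D = 0.629 mA

V_ov = V_SG − |V_th| = 2.14 − 0.562 = 1.58 V.
Since V_SD = 5.64 V ≥ V_ov = 1.58 V, the device is in saturation.
I_D = ½ k_p V_ov² (1 + λ V_SD) = 0.5 × 0.365 × 1.58² × (1 + 0.068 × 5.64) = 0.629 mA.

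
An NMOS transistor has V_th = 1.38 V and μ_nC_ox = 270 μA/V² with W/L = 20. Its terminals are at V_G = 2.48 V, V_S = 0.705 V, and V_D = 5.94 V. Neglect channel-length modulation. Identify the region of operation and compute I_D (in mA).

V_GS = V_G − V_S = 2.48 − 0.705 = 1.77 V; V_DS = V_D − V_S = 5.94 − 0.705 = 5.24 V.
k_n = μ_nC_ox · (W/L) = 5.4 mA/V².
V_ov = V_GS − V_th = 1.77 − 1.38 = 0.395 V.
Since V_DS = 5.24 V ≥ V_ov = 0.395 V, the device is in saturation.
I_D = ½ k_n V_ov² = 0.5 × 5.4 × 0.395² = 0.421 mA.

Saturation; I_D = 0.421 mA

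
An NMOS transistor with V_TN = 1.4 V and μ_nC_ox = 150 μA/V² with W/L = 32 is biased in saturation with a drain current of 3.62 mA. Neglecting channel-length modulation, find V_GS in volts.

V_GS = 2.63 V

k_n = μ_nC_ox · (W/L) = 4.8 mA/V².
In saturation I_D = ½ k_n (V_GS − V_TN)², so V_GS − V_TN = √(2 I_D / k_n) = √(2 × 3.62 / 4.8) = 1.23 V.
V_GS = 1.4 + 1.23 = 2.63 V.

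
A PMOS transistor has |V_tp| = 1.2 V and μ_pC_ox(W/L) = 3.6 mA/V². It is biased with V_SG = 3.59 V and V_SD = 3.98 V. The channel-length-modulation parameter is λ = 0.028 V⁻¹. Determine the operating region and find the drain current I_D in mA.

V_ov = V_SG − |V_tp| = 3.59 − 1.2 = 2.39 V.
Since V_SD = 3.98 V ≥ V_ov = 2.39 V, the device is in saturation.
I_D = ½ k_p V_ov² (1 + λ V_SD) = 0.5 × 3.6 × 2.39² × (1 + 0.028 × 3.98) = 11.4 mA.

Saturation; I_D = 11.4 mA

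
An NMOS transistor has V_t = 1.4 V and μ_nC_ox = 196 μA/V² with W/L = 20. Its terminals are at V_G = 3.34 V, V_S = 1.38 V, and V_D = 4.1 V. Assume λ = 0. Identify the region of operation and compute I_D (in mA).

Saturation; I_D = 0.615 mA

V_GS = V_G − V_S = 3.34 − 1.38 = 1.96 V; V_DS = V_D − V_S = 4.1 − 1.38 = 2.72 V.
k_n = μ_nC_ox · (W/L) = 3.92 mA/V².
V_ov = V_GS − V_t = 1.96 − 1.4 = 0.56 V.
Since V_DS = 2.72 V ≥ V_ov = 0.56 V, the device is in saturation.
I_D = ½ k_n V_ov² = 0.5 × 3.92 × 0.56² = 0.615 mA.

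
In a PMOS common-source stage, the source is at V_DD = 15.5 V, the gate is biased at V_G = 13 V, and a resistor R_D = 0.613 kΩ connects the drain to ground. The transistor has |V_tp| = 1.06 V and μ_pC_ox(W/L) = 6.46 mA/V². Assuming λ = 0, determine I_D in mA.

I_D = 6.70 mA

V_SG = V_DD − V_G = 15.5 − 13 = 2.5 V, so V_ov = 2.5 − 1.06 = 1.44 V.
Assume saturation: I_D = ½ k_p V_ov² = 0.5 × 6.46 × 1.44² = 6.7 mA, giving V_SD = V_DD − I_D R_D = 15.5 − 6.7 × 0.613 = 11.4 V.
V_SD = 11.4 V ≥ V_ov = 1.44 V, confirming saturation.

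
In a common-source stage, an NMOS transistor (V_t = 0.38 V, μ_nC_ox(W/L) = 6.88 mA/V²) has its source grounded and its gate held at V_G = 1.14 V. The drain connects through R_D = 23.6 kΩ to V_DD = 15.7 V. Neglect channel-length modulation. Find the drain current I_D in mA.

V_GS = V_G = 1.14 V, so V_ov = 1.14 − 0.38 = 0.76 V.
Assume saturation: I_D = ½ k_n V_ov² = 0.5 × 6.88 × 0.76² = 1.99 mA, giving V_DS = V_DD − I_D R_D = 15.7 − 1.99 × 23.6 = -31.2 V.
But -31.2 V < V_ov = 0.76 V, so the device is actually in triode.
In triode I_D = k_n[V_ov V_DS − ½ V_DS²] and I_D = (V_DD − V_DS)/R_D. Equating: 81.2 V_DS² − 124.4 V_DS + 15.7 = 0, giving V_DS = 0.139 V (the root below V_ov).
I_D = (15.7 − 0.139) / 23.6 = 0.659 mA.

I_D = 0.659 mA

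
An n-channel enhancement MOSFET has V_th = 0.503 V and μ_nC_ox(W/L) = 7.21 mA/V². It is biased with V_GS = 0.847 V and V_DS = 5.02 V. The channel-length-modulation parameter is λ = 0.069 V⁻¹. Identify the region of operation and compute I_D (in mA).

Saturation; I_D = 0.574 mA

V_ov = V_GS − V_th = 0.847 − 0.503 = 0.344 V.
Since V_DS = 5.02 V ≥ V_ov = 0.344 V, the device is in saturation.
I_D = ½ k_n V_ov² (1 + λ V_DS) = 0.5 × 7.21 × 0.344² × (1 + 0.069 × 5.02) = 0.574 mA.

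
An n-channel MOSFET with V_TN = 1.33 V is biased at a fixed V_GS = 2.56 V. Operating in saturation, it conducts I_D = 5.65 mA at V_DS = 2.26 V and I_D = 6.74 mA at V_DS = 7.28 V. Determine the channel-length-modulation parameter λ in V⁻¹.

λ = 0.0421 V⁻¹

With V_GS fixed, I_D ∝ (1 + λ V_DS) in saturation, so I_D2/I_D1 = (1 + λ V_DS2)/(1 + λ V_DS1).
6.74/5.65 = 1.193 = (1 + 7.28 λ)/(1 + 2.26 λ).
Solving: λ (I_D1 V_DS2 − I_D2 V_DS1) = I_D2 − I_D1, so λ = (6.74 − 5.65) / (5.65 × 7.28 − 6.74 × 2.26) = 1.09 / 25.9 = 0.0421 V⁻¹.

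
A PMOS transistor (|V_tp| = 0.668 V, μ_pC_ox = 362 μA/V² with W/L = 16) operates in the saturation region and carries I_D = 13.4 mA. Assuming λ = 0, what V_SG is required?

k_p = μ_pC_ox · (W/L) = 5.792 mA/V².
In saturation I_D = ½ k_p (V_SG − |V_tp|)², so V_SG − |V_tp| = √(2 I_D / k_p) = √(2 × 13.4 / 5.792) = 2.15 V.
V_SG = 0.668 + 2.15 = 2.82 V.

V_SG = 2.82 V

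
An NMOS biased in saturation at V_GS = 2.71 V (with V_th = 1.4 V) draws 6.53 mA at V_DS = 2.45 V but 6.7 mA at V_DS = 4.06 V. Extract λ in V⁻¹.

λ = 0.0168 V⁻¹

With V_GS fixed, I_D ∝ (1 + λ V_DS) in saturation, so I_D2/I_D1 = (1 + λ V_DS2)/(1 + λ V_DS1).
6.7/6.53 = 1.026 = (1 + 4.06 λ)/(1 + 2.45 λ).
Solving: λ (I_D1 V_DS2 − I_D2 V_DS1) = I_D2 − I_D1, so λ = (6.7 − 6.53) / (6.53 × 4.06 − 6.7 × 2.45) = 0.17 / 10.1 = 0.0168 V⁻¹.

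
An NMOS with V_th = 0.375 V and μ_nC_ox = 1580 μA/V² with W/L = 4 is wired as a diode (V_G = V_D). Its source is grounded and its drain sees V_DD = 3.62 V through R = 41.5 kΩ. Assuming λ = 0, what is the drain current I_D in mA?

With gate tied to drain, V_GS = V_DS ≥ V_GS − V_th, so the device is in saturation.
k_n = μ_nC_ox · (W/L) = 6.32 mA/V².
KCL at the drain: ½ k_n (V_GS − V_th)² = (V_DD − V_GS)/R.
Let x = V_GS − 0.375. Then 131 x² + x − 3.245 = 0, giving x = 0.154 V (positive root), so V_GS = 0.529 V.
I_D = (V_DD − V_GS)/R = (3.62 − 0.529) / 41.5 = 0.0745 mA.

I_D = 0.0745 mA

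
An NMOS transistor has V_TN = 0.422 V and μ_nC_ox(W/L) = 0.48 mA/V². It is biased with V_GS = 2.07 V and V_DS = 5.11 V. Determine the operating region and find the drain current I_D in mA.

Saturation; I_D = 0.652 mA

V_ov = V_GS − V_TN = 2.07 − 0.422 = 1.65 V.
Since V_DS = 5.11 V ≥ V_ov = 1.65 V, the device is in saturation.
I_D = ½ k_n V_ov² = 0.5 × 0.48 × 1.65² = 0.652 mA.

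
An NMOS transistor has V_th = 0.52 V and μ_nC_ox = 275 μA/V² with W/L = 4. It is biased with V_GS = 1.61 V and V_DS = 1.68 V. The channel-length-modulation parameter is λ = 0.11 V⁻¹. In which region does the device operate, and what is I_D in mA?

Saturation; I_D = 0.774 mA

k_n = μ_nC_ox · (W/L) = 1.1 mA/V².
V_ov = V_GS − V_th = 1.61 − 0.52 = 1.09 V.
Since V_DS = 1.68 V ≥ V_ov = 1.09 V, the device is in saturation.
I_D = ½ k_n V_ov² (1 + λ V_DS) = 0.5 × 1.1 × 1.09² × (1 + 0.11 × 1.68) = 0.774 mA.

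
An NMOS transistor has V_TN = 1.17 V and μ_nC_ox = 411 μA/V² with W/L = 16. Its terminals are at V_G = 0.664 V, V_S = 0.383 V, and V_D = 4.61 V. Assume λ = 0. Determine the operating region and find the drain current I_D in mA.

V_GS = V_G − V_S = 0.664 − 0.383 = 0.281 V; V_DS = V_D − V_S = 4.61 − 0.383 = 4.23 V.
V_GS = 0.281 V < V_TN = 1.17 V, so the transistor is in cutoff.

Cutoff; I_D = 0 mA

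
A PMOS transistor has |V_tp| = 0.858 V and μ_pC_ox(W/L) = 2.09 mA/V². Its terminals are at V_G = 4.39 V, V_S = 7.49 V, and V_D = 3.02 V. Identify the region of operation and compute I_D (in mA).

V_SG = V_S − V_G = 7.49 − 4.39 = 3.1 V; V_SD = V_S − V_D = 7.49 − 3.02 = 4.47 V.
V_ov = V_SG − |V_tp| = 3.1 − 0.858 = 2.24 V.
Since V_SD = 4.47 V ≥ V_ov = 2.24 V, the device is in saturation.
I_D = ½ k_p V_ov² = 0.5 × 2.09 × 2.24² = 5.25 mA.

Saturation; I_D = 5.25 mA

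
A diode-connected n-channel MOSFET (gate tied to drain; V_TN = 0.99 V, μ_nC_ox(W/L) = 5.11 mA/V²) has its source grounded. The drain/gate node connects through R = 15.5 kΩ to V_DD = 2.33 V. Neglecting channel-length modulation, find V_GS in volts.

With gate tied to drain, V_GS = V_DS ≥ V_GS − V_TN, so the device is in saturation.
KCL at the drain: ½ k_n (V_GS − V_TN)² = (V_DD − V_GS)/R.
Let x = V_GS − 0.99. Then 39.6 x² + x − 1.34 = 0, giving x = 0.172 V (positive root), so V_GS = 1.16 V.
I_D = (V_DD − V_GS)/R = (2.33 − 1.16) / 15.5 = 0.0754 mA.

V_GS = 1.16 V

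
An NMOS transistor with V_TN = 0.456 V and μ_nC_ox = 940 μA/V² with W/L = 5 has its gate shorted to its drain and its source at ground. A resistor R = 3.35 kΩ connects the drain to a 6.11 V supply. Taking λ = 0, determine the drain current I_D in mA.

I_D = 1.45 mA

With gate tied to drain, V_GS = V_DS ≥ V_GS − V_TN, so the device is in saturation.
k_n = μ_nC_ox · (W/L) = 4.7 mA/V².
KCL at the drain: ½ k_n (V_GS − V_TN)² = (V_DD − V_GS)/R.
Let x = V_GS − 0.456. Then 7.87 x² + x − 5.654 = 0, giving x = 0.786 V (positive root), so V_GS = 1.24 V.
I_D = (V_DD − V_GS)/R = (6.11 − 1.24) / 3.35 = 1.45 mA.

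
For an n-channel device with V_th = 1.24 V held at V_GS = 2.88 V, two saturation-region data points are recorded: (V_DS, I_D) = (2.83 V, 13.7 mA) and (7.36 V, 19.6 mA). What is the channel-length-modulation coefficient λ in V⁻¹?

With V_GS fixed, I_D ∝ (1 + λ V_DS) in saturation, so I_D2/I_D1 = (1 + λ V_DS2)/(1 + λ V_DS1).
19.6/13.7 = 1.431 = (1 + 7.36 λ)/(1 + 2.83 λ).
Solving: λ (I_D1 V_DS2 − I_D2 V_DS1) = I_D2 − I_D1, so λ = (19.6 − 13.7) / (13.7 × 7.36 − 19.6 × 2.83) = 5.9 / 45.4 = 0.13 V⁻¹.

λ = 0.130 V⁻¹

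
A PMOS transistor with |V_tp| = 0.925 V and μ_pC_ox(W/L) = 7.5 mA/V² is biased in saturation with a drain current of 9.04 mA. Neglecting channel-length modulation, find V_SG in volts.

In saturation I_D = ½ k_p (V_SG − |V_tp|)², so V_SG − |V_tp| = √(2 I_D / k_p) = √(2 × 9.04 / 7.5) = 1.55 V.
V_SG = 0.925 + 1.55 = 2.48 V.

V_SG = 2.48 V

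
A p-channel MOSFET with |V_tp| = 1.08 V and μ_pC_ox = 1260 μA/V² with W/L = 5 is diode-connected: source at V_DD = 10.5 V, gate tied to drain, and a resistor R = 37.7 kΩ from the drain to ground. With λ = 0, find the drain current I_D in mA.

I_D = 0.243 mA

With gate tied to drain, V_SG = V_SD ≥ V_SG − |V_tp|, so the device is in saturation.
k_p = μ_pC_ox · (W/L) = 6.3 mA/V².
KCL at the drain: ½ k_p (V_SG − |V_tp|)² = (V_DD − V_SG)/R.
Let x = V_SG − 1.08. Then 119 x² + x − 9.42 = 0, giving x = 0.277 V (positive root), so V_SG = 1.36 V.
I_D = (V_DD − V_SG)/R = (10.5 − 1.36) / 37.7 = 0.243 mA.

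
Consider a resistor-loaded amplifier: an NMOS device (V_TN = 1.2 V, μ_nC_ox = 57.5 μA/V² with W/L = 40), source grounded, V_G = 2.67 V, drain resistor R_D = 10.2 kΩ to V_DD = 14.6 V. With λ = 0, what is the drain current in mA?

V_GS = V_G = 2.67 V, so V_ov = 2.67 − 1.2 = 1.47 V.
k_n = μ_nC_ox · (W/L) = 2.3 mA/V².
Assume saturation: I_D = ½ k_n V_ov² = 0.5 × 2.3 × 1.47² = 2.49 mA, giving V_DS = V_DD − I_D R_D = 14.6 − 2.49 × 10.2 = -10.7 V.
But -10.7 V < V_ov = 1.47 V, so the device is actually in triode.
In triode I_D = k_n[V_ov V_DS − ½ V_DS²] and I_D = (V_DD − V_DS)/R_D. Equating: 11.7 V_DS² − 35.49 V_DS + 14.6 = 0, giving V_DS = 0.491 V (the root below V_ov).
I_D = (14.6 − 0.491) / 10.2 = 1.38 mA.

I_D = 1.38 mA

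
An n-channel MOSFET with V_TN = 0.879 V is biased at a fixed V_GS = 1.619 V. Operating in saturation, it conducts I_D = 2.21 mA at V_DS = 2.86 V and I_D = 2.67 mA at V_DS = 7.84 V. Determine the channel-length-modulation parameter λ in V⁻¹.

With V_GS fixed, I_D ∝ (1 + λ V_DS) in saturation, so I_D2/I_D1 = (1 + λ V_DS2)/(1 + λ V_DS1).
2.67/2.21 = 1.208 = (1 + 7.84 λ)/(1 + 2.86 λ).
Solving: λ (I_D1 V_DS2 − I_D2 V_DS1) = I_D2 − I_D1, so λ = (2.67 − 2.21) / (2.21 × 7.84 − 2.67 × 2.86) = 0.46 / 9.69 = 0.0475 V⁻¹.

λ = 0.0475 V⁻¹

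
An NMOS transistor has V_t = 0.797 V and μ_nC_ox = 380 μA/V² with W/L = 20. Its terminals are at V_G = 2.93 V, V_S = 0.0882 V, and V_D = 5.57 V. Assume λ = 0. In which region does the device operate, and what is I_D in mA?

Saturation; I_D = 15.9 mA

V_GS = V_G − V_S = 2.93 − 0.0882 = 2.84 V; V_DS = V_D − V_S = 5.57 − 0.0882 = 5.48 V.
k_n = μ_nC_ox · (W/L) = 7.6 mA/V².
V_ov = V_GS − V_t = 2.84 − 0.797 = 2.04 V.
Since V_DS = 5.48 V ≥ V_ov = 2.04 V, the device is in saturation.
I_D = ½ k_n V_ov² = 0.5 × 7.6 × 2.04² = 15.9 mA.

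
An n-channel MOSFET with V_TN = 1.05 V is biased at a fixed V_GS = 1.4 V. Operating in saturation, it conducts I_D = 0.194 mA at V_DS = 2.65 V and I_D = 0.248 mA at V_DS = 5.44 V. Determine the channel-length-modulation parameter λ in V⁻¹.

With V_GS fixed, I_D ∝ (1 + λ V_DS) in saturation, so I_D2/I_D1 = (1 + λ V_DS2)/(1 + λ V_DS1).
0.248/0.194 = 1.278 = (1 + 5.44 λ)/(1 + 2.65 λ).
Solving: λ (I_D1 V_DS2 − I_D2 V_DS1) = I_D2 − I_D1, so λ = (0.248 − 0.194) / (0.194 × 5.44 − 0.248 × 2.65) = 0.054 / 0.398 = 0.136 V⁻¹.

λ = 0.136 V⁻¹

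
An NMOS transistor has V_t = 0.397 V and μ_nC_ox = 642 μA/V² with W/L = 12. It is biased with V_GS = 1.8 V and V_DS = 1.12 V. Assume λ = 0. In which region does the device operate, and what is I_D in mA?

Triode; I_D = 7.27 mA

k_n = μ_nC_ox · (W/L) = 7.704 mA/V².
V_ov = V_GS − V_t = 1.8 − 0.397 = 1.4 V.
Since V_DS = 1.12 V < V_ov = 1.4 V, the device is in the triode region.
I_D = k_n [V_ov · V_DS − ½ V_DS²] = 7.704 × [1.4 × 1.12 − 0.5 × 1.12²] = 7.27 mA.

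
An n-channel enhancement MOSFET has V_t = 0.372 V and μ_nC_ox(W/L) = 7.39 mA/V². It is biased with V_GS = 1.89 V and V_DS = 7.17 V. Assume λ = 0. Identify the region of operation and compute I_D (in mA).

V_ov = V_GS − V_t = 1.89 − 0.372 = 1.52 V.
Since V_DS = 7.17 V ≥ V_ov = 1.52 V, the device is in saturation.
I_D = ½ k_n V_ov² = 0.5 × 7.39 × 1.52² = 8.51 mA.

Saturation; I_D = 8.51 mA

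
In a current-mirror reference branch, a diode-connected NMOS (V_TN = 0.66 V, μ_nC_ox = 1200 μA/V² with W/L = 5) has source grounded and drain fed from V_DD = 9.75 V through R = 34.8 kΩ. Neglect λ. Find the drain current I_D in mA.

With gate tied to drain, V_GS = V_DS ≥ V_GS − V_TN, so the device is in saturation.
k_n = μ_nC_ox · (W/L) = 6 mA/V².
KCL at the drain: ½ k_n (V_GS − V_TN)² = (V_DD − V_GS)/R.
Let x = V_GS − 0.66. Then 104 x² + x − 9.09 = 0, giving x = 0.29 V (positive root), so V_GS = 0.95 V.
I_D = (V_DD − V_GS)/R = (9.75 − 0.95) / 34.8 = 0.253 mA.

I_D = 0.253 mA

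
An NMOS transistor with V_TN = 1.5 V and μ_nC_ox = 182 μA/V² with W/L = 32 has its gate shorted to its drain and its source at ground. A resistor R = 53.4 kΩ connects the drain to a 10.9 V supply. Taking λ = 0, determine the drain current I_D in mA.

I_D = 0.171 mA

With gate tied to drain, V_GS = V_DS ≥ V_GS − V_TN, so the device is in saturation.
k_n = μ_nC_ox · (W/L) = 5.824 mA/V².
KCL at the drain: ½ k_n (V_GS − V_TN)² = (V_DD − V_GS)/R.
Let x = V_GS − 1.5. Then 156 x² + x − 9.4 = 0, giving x = 0.243 V (positive root), so V_GS = 1.74 V.
I_D = (V_DD − V_GS)/R = (10.9 − 1.74) / 53.4 = 0.171 mA.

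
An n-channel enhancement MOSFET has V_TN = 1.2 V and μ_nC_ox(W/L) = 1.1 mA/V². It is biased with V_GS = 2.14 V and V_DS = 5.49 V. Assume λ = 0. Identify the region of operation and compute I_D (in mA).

V_ov = V_GS − V_TN = 2.14 − 1.2 = 0.94 V.
Since V_DS = 5.49 V ≥ V_ov = 0.94 V, the device is in saturation.
I_D = ½ k_n V_ov² = 0.5 × 1.1 × 0.94² = 0.486 mA.

Saturation; I_D = 0.486 mA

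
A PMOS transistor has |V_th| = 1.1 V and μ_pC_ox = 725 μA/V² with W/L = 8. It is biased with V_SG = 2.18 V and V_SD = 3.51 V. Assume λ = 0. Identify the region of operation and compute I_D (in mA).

Saturation; I_D = 3.38 mA

k_p = μ_pC_ox · (W/L) = 5.8 mA/V².
V_ov = V_SG − |V_th| = 2.18 − 1.1 = 1.08 V.
Since V_SD = 3.51 V ≥ V_ov = 1.08 V, the device is in saturation.
I_D = ½ k_p V_ov² = 0.5 × 5.8 × 1.08² = 3.38 mA.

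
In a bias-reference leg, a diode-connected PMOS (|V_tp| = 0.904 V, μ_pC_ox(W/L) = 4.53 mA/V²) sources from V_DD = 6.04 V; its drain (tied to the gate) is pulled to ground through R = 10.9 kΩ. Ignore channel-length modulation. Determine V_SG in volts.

V_SG = 1.34 V

With gate tied to drain, V_SG = V_SD ≥ V_SG − |V_tp|, so the device is in saturation.
KCL at the drain: ½ k_p (V_SG − |V_tp|)² = (V_DD − V_SG)/R.
Let x = V_SG − 0.904. Then 24.7 x² + x − 5.136 = 0, giving x = 0.436 V (positive root), so V_SG = 1.34 V.
I_D = (V_DD − V_SG)/R = (6.04 − 1.34) / 10.9 = 0.431 mA.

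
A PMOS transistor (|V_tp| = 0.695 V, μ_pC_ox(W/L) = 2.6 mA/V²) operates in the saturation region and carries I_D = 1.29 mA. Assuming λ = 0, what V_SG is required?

In saturation I_D = ½ k_p (V_SG − |V_tp|)², so V_SG − |V_tp| = √(2 I_D / k_p) = √(2 × 1.29 / 2.6) = 0.996 V.
V_SG = 0.695 + 0.996 = 1.69 V.

V_SG = 1.69 V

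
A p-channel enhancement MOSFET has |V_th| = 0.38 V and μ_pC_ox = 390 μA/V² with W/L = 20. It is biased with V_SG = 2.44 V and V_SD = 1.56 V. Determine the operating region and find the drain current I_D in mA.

k_p = μ_pC_ox · (W/L) = 7.8 mA/V².
V_ov = V_SG − |V_th| = 2.44 − 0.38 = 2.06 V.
Since V_SD = 1.56 V < V_ov = 2.06 V, the device is in the triode region.
I_D = k_p [V_ov · V_SD − ½ V_SD²] = 7.8 × [2.06 × 1.56 − 0.5 × 1.56²] = 15.6 mA.

Triode; I_D = 15.6 mA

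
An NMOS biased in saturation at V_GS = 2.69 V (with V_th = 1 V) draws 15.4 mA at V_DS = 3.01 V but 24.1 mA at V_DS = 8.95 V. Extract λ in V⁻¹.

With V_GS fixed, I_D ∝ (1 + λ V_DS) in saturation, so I_D2/I_D1 = (1 + λ V_DS2)/(1 + λ V_DS1).
24.1/15.4 = 1.565 = (1 + 8.95 λ)/(1 + 3.01 λ).
Solving: λ (I_D1 V_DS2 − I_D2 V_DS1) = I_D2 − I_D1, so λ = (24.1 − 15.4) / (15.4 × 8.95 − 24.1 × 3.01) = 8.7 / 65.3 = 0.133 V⁻¹.

λ = 0.133 V⁻¹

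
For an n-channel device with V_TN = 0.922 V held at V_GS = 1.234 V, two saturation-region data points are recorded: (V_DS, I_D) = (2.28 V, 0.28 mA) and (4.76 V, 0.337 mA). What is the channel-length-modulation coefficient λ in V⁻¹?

With V_GS fixed, I_D ∝ (1 + λ V_DS) in saturation, so I_D2/I_D1 = (1 + λ V_DS2)/(1 + λ V_DS1).
0.337/0.28 = 1.204 = (1 + 4.76 λ)/(1 + 2.28 λ).
Solving: λ (I_D1 V_DS2 − I_D2 V_DS1) = I_D2 − I_D1, so λ = (0.337 − 0.28) / (0.28 × 4.76 − 0.337 × 2.28) = 0.057 / 0.564 = 0.101 V⁻¹.

λ = 0.101 V⁻¹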